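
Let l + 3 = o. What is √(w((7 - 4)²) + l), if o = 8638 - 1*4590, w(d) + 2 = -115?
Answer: 2*√982 ≈ 62.674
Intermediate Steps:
w(d) = -117 (w(d) = -2 - 115 = -117)
o = 4048 (o = 8638 - 4590 = 4048)
l = 4045 (l = -3 + 4048 = 4045)
√(w((7 - 4)²) + l) = √(-117 + 4045) = √3928 = 2*√982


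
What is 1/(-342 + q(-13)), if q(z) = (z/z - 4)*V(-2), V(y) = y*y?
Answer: -1/354 ≈ -0.0028249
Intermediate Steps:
V(y) = y²
q(z) = -12 (q(z) = (z/z - 4)*(-2)² = (1 - 4)*4 = -3*4 = -12)
1/(-342 + q(-13)) = 1/(-342 - 12) = 1/(-354) = -1/354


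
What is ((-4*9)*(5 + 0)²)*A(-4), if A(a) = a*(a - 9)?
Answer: -46800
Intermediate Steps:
A(a) = a*(-9 + a)
((-4*9)*(5 + 0)²)*A(-4) = ((-4*9)*(5 + 0)²)*(-4*(-9 - 4)) = (-36*5²)*(-4*(-13)) = -36*25*52 = -900*52 = -46800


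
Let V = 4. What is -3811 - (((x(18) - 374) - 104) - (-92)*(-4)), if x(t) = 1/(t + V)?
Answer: -65231/22 ≈ -2965.0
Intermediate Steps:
x(t) = 1/(4 + t) (x(t) = 1/(t + 4) = 1/(4 + t))
-3811 - (((x(18) - 374) - 104) - (-92)*(-4)) = -3811 - (((1/(4 + 18) - 374) - 104) - (-92)*(-4)) = -3811 - (((1/22 - 374) - 104) - 1*368) = -3811 - (((1/22 - 374) - 104) - 368) = -3811 - ((-8227/22 - 104) - 368) = -3811 - (-10515/22 - 368) = -3811 - 1*(-18611/22) = -3811 + 18611/22 = -65231/22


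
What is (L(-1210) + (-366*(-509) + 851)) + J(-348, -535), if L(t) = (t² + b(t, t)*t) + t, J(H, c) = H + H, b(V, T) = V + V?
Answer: 4577539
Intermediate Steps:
b(V, T) = 2*V
J(H, c) = 2*H
L(t) = t + 3*t² (L(t) = (t² + (2*t)*t) + t = (t² + 2*t²) + t = 3*t² + t = t + 3*t²)
(L(-1210) + (-366*(-509) + 851)) + J(-348, -535) = (-1210*(1 + 3*(-1210)) + (-366*(-509) + 851)) + 2*(-348) = (-1210*(1 - 3630) + (186294 + 851)) - 696 = (-1210*(-3629) + 187145) - 696 = (4391090 + 187145) - 696 = 4578235 - 696 = 4577539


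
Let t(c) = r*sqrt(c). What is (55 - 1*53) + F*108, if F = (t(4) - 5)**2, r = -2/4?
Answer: 3890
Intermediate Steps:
r = -1/2 (r = -2*1/4 = -1/2 ≈ -0.50000)
t(c) = -sqrt(c)/2
F = 36 (F = (-sqrt(4)/2 - 5)**2 = (-1/2*2 - 5)**2 = (-1 - 5)**2 = (-6)**2 = 36)
(55 - 1*53) + F*108 = (55 - 1*53) + 36*108 = (55 - 53) + 3888 = 2 + 3888 = 3890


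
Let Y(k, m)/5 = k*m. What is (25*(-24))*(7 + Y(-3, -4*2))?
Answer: -76200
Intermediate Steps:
Y(k, m) = 5*k*m (Y(k, m) = 5*(k*m) = 5*k*m)
(25*(-24))*(7 + Y(-3, -4*2)) = (25*(-24))*(7 + 5*(-3)*(-4*2)) = -600*(7 + 5*(-3)*(-8)) = -600*(7 + 120) = -600*127 = -76200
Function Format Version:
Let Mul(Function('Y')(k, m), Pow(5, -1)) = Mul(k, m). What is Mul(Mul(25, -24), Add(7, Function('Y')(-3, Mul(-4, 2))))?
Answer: -76200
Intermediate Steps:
Function('Y')(k, m) = Mul(5, k, m) (Function('Y')(k, m) = Mul(5, Mul(k, m)) = Mul(5, k, m))
Mul(Mul(25, -24), Add(7, Function('Y')(-3, Mul(-4, 2)))) = Mul(Mul(25, -24), Add(7, Mul(5, -3, Mul(-4, 2)))) = Mul(-600, Add(7, Mul(5, -3, -8))) = Mul(-600, Add(7, 120)) = Mul(-600, 127) = -76200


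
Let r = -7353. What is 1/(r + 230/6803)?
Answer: -6803/50022229 ≈ -0.00013600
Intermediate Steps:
1/(r + 230/6803) = 1/(-7353 + 230/6803) = 1/(-50022229/6803) = -6803/50022229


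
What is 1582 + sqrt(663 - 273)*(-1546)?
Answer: 1582 - 1546*sqrt(390) ≈ -28949.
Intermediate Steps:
1582 + sqrt(663 - 273)*(-1546) = 1582 + sqrt(390)*(-1546) = 1582 - 1546*sqrt(390)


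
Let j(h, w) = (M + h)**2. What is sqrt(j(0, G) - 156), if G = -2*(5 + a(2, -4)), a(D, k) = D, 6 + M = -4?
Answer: 2*I*sqrt(14) ≈ 7.4833*I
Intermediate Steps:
M = -10 (M = -6 - 4 = -10)
G = -14 (G = -2*(5 + 2) = -2*7 = -14)
j(h, w) = (-10 + h)**2
sqrt(j(0, G) - 156) = sqrt((-10 + 0)**2 - 156) = sqrt((-10)**2 - 156) = sqrt(100 - 156) = sqrt(-56) = 2*I*sqrt(14)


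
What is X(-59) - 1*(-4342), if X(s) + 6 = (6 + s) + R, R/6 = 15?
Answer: 4373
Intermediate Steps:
R = 90 (R = 6*15 = 90)
X(s) = 90 + s (X(s) = -6 + ((6 + s) + 90) = -6 + (96 + s) = 90 + s)
X(-59) - 1*(-4342) = (90 - 59) - 1*(-4342) = 31 + 4342 = 4373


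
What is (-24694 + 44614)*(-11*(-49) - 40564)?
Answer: -797298000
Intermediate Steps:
(-24694 + 44614)*(-11*(-49) - 40564) = 19920*(539 - 40564) = 19920*(-40025) = -797298000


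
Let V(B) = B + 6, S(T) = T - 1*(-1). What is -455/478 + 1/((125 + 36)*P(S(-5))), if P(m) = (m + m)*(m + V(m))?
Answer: -585801/615664 ≈ -0.95149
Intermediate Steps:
S(T) = 1 + T (S(T) = T + 1 = 1 + T)
V(B) = 6 + B
P(m) = 2*m*(6 + 2*m) (P(m) = (m + m)*(m + (6 + m)) = (2*m)*(6 + 2*m) = 2*m*(6 + 2*m))
-455/478 + 1/((125 + 36)*P(S(-5))) = -455/478 + 1/((125 + 36)*((4*(1 - 5)*(3 + (1 - 5))))) = -455*1/478 + 1/(161*((4*(-4)*(3 - 4)))) = -455/478 + 1/(161*((4*(-4)*(-1)))) = -455/478 + (1/161)/16 = -455/478 + (1/161)*(1/16) = -455/478 + 1/2576 = -585801/615664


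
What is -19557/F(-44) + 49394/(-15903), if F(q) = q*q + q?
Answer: -404468419/30088476 ≈ -13.443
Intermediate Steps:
F(q) = q + q² (F(q) = q² + q = q + q²)
-19557/F(-44) + 49394/(-15903) = -19557*(-1/(44*(1 - 44))) + 49394/(-15903) = -19557/((-44*(-43))) + 49394*(-1/15903) = -19557/1892 - 49394/15903 = -404468419/30088476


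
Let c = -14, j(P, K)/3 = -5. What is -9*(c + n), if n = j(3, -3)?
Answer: 261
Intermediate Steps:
j(P, K) = -15 (j(P, K) = 3*(-5) = -15)
n = -15
-9*(c + n) = -9*(-14 - 15) = -9*(-29) = 261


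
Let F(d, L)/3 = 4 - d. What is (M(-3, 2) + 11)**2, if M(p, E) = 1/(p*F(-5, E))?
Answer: 792100/6561 ≈ 120.73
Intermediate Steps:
F(d, L) = 12 - 3*d (F(d, L) = 3*(4 - d) = 12 - 3*d)
M(p, E) = 1/(27*p) (M(p, E) = 1/(p*(12 - 3*(-5))) = 1/(p*(12 + 15)) = 1/(p*27) = (1/27)/p = 1/(27*p))
(M(-3, 2) + 11)**2 = ((1/27)/(-3) + 11)**2 = ((1/27)*(-1/3) + 11)**2 = (-1/81 + 11)**2 = (890/81)**2 = 792100/6561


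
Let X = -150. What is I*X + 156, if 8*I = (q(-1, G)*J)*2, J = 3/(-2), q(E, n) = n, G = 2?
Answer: 537/2 ≈ 268.50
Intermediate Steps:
J = -3/2 (J = 3*(-½) = -3/2 ≈ -1.5000)
I = -¾ (I = ((2*(-3/2))*2)/8 = (-3*2)/8 = (⅛)*(-6) = -¾ ≈ -0.75000)
I*X + 156 = -¾*(-150) + 156 = 225/2 + 156 = 537/2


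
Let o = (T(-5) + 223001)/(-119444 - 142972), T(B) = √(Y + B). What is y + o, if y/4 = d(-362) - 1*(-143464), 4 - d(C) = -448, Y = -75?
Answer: 151063221223/262416 - I*√5/65604 ≈ 5.7566e+5 - 3.4084e-5*I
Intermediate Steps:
d(C) = 452 (d(C) = 4 - 1*(-448) = 4 + 448 = 452)
y = 575664 (y = 4*(452 - 1*(-143464)) = 4*(452 + 143464) = 4*143916 = 575664)
T(B) = √(-75 + B)
o = -223001/262416 - I*√5/65604 (o = (√(-75 - 5) + 223001)/(-119444 - 142972) = (√(-80) + 223001)/(-262416) = (4*I*√5 + 223001)*(-1/262416) = (223001 + 4*I*√5)*(-1/262416) = -223001/262416 - I*√5/65604 ≈ -0.8498 - 3.4084e-5*I)
y + o = 575664 + (-223001/262416 - I*√5/65604) = 151063221223/262416 - I*√5/65604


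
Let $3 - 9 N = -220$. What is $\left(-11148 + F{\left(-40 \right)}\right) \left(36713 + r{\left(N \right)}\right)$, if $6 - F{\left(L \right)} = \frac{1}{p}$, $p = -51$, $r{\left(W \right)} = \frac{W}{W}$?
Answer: $- \frac{6954133358}{17} \approx -4.0907 \cdot 10^{8}$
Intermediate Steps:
$N = \frac{223}{9}$ ($N = \frac{1}{3} - - \frac{220}{9} = \frac{1}{3} + \frac{220}{9} = \frac{223}{9} \approx 24.778$)
$r{\left(W \right)} = 1$
$F{\left(L \right)} = \frac{307}{51}$ ($F{\left(L \right)} = 6 - \frac{1}{-51} = 6 - - \frac{1}{51} = 6 + \frac{1}{51} = \frac{307}{51}$)
$\left(-11148 + F{\left(-40 \right)}\right) \left(36713 + r{\left(N \right)}\right) = \left(-11148 + \frac{307}{51}\right) \left(36713 + 1\right) = \left(- \frac{568241}{51}\right) 36714 = - \frac{6954133358}{17}$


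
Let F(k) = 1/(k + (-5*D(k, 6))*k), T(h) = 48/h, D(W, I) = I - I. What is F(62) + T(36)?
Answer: 251/186 ≈ 1.3495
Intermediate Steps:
D(W, I) = 0
F(k) = 1/k (F(k) = 1/(k + (-5*0)*k) = 1/(k + 0*k) = 1/(k + 0) = 1/k)
F(62) + T(36) = 1/62 + 48/36 = 1/62 + 48*(1/36) = 1/62 + 4/3 = 251/186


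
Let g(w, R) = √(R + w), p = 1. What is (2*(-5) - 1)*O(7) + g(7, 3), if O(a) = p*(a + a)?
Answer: -154 + √10 ≈ -150.84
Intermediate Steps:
O(a) = 2*a (O(a) = 1*(a + a) = 1*(2*a) = 2*a)
(2*(-5) - 1)*O(7) + g(7, 3) = (2*(-5) - 1)*(2*7) + √(3 + 7) = (-10 - 1)*14 + √10 = -11*14 + √10 = -154 + √10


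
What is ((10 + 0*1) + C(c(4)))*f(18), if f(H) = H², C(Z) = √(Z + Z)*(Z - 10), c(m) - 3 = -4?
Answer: 3240 - 3564*I*√2 ≈ 3240.0 - 5040.3*I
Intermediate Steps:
c(m) = -1 (c(m) = 3 - 4 = -1)
C(Z) = √2*√Z*(-10 + Z) (C(Z) = √(2*Z)*(-10 + Z) = (√2*√Z)*(-10 + Z) = √2*√Z*(-10 + Z))
((10 + 0*1) + C(c(4)))*f(18) = ((10 + 0*1) + √2*√(-1)*(-10 - 1))*18² = ((10 + 0) + √2*I*(-11))*324 = (10 - 11*I*√2)*324 = 3240 - 3564*I*√2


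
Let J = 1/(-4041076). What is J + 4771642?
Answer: 19282567966791/4041076 ≈ 4.7716e+6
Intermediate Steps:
J = -1/4041076 ≈ -2.4746e-7
J + 4771642 = -1/4041076 + 4771642 = 19282567966791/4041076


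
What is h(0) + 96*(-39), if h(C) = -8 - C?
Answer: -3752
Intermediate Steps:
h(0) + 96*(-39) = (-8 - 1*0) + 96*(-39) = (-8 + 0) - 3744 = -8 - 3744 = -3752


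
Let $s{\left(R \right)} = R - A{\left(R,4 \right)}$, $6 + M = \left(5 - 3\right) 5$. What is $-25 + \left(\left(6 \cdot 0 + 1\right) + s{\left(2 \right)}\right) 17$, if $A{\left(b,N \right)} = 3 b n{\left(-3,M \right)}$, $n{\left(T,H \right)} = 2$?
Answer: $-178$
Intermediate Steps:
$M = 4$ ($M = -6 + \left(5 - 3\right) 5 = -6 + 2 \cdot 5 = -6 + 10 = 4$)
$A{\left(b,N \right)} = 6 b$ ($A{\left(b,N \right)} = 3 b 2 = 6 b$)
$s{\left(R \right)} = - 5 R$ ($s{\left(R \right)} = R - 6 R = - 5 R$)
$-25 + \left(\left(6 \cdot 0 + 1\right) + s{\left(2 \right)}\right) 17 = -25 + \left(\left(6 \cdot 0 + 1\right) - 10\right) 17 = -25 + \left(\left(0 + 1\right) - 10\right) 17 = -25 + \left(1 - 10\right) 17 = -25 - 153 = -178$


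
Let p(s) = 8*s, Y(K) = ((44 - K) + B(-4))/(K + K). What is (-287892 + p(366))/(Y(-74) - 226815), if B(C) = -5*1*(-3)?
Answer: 42174672/33568753 ≈ 1.2564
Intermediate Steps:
B(C) = 15 (B(C) = -5*(-3) = 15)
Y(K) = (59 - K)/(2*K) (Y(K) = ((44 - K) + 15)/(K + K) = (59 - K)/((2*K)) = (59 - K)*(1/(2*K)) = (59 - K)/(2*K))
(-287892 + p(366))/(Y(-74) - 226815) = (-287892 + 8*366)/((½)*(59 - 1*(-74))/(-74) - 226815) = (-287892 + 2928)/((½)*(-1/74)*(59 + 74) - 226815) = -284964/((½)*(-1/74)*133 - 226815) = -284964/(-133/148 - 226815) = -284964/(-33568753/148) = -284964*(-148/33568753) = 42174672/33568753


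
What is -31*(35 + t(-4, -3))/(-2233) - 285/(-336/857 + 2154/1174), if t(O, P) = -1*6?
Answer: -3672377096/18627763 ≈ -197.15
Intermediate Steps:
t(O, P) = -6
-31*(35 + t(-4, -3))/(-2233) - 285/(-336/857 + 2154/1174) = -31*(35 - 6)/(-2233) - 285/(-336/857 + 2154/1174) = -31*29*(-1/2233) - 285/(-336*1/857 + 2154*(1/1174)) = -899*(-1/2233) - 285/(-336/857 + 1077/587) = 31/77 - 285/725757/503059 = 31/77 - 285*503059/725757 = 31/77 - 47790605/241919 = -3672377096/18627763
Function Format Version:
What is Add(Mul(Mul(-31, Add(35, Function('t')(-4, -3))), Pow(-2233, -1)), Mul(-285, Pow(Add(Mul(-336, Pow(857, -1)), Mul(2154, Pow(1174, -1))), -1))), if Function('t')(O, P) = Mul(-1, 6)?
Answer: Rational(-3672377096, 18627763) ≈ -197.15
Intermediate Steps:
Function('t')(O, P) = -6
Add(Mul(Mul(-31, Add(35, Function('t')(-4, -3))), Pow(-2233, -1)), Mul(-285, Pow(Add(Mul(-336, Pow(857, -1)), Mul(2154, Pow(1174, -1))), -1))) = Add(Mul(Mul(-31, Add(35, -6)), Pow(-2233, -1)), Mul(-285, Pow(Add(Mul(-336, Pow(857, -1)), Mul(2154, Pow(1174, -1))), -1))) = Add(Mul(Mul(-31, 29), Rational(-1, 2233)), Mul(-285, Pow(Add(Mul(-336, Rational(1, 857)), Mul(2154, Rational(1, 1174))), -1))) = Add(Mul(-899, Rational(-1, 2233)), Mul(-285, Pow(Add(Rational(-336, 857), Rational(1077, 587)), -1))) = Add(Rational(31, 77), Mul(-285, Pow(Rational(725757, 503059), -1))) = Add(Rational(31, 77), Mul(-285, Rational(503059, 725757))) = Add(Rational(31, 77), Rational(-47790605, 241919)) = Rational(-3672377096, 18627763)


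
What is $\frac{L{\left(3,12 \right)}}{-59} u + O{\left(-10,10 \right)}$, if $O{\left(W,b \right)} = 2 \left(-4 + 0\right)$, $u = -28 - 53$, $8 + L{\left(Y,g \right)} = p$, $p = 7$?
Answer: $- \frac{553}{59} \approx -9.3729$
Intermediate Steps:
$L{\left(Y,g \right)} = -1$ ($L{\left(Y,g \right)} = -8 + 7 = -1$)
$u = -81$
$O{\left(W,b \right)} = -8$ ($O{\left(W,b \right)} = 2 \left(-4\right) = -8$)
$\frac{L{\left(3,12 \right)}}{-59} u + O{\left(-10,10 \right)} = - \frac{1}{-59} \left(-81\right) - 8 = \left(-1\right) \left(- \frac{1}{59}\right) \left(-81\right) - 8 = \frac{1}{59} \left(-81\right) - 8 = - \frac{81}{59} - 8 = - \frac{553}{59}$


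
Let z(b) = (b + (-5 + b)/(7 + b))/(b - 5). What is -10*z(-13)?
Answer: -50/9 ≈ -5.5556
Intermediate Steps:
z(b) = (b + (-5 + b)/(7 + b))/(-5 + b)
-10*z(-13) = -10*(-5 + (-13)² + 8*(-13))/(-35 + (-13)² + 2*(-13)) = -10*(-5 + 169 - 104)/(-35 + 169 - 26) = -10*60/108 = -5*60/54 = -10*5/9 = -50/9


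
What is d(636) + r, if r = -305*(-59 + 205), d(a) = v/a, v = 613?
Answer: -28320467/636 ≈ -44529.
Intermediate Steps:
d(a) = 613/a
r = -44530 (r = -305*146 = -44530)
d(636) + r = 613/636 - 44530 = -28320467/636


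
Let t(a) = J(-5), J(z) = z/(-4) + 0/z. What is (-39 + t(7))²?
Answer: 22801/16 ≈ 1425.1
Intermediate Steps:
J(z) = -z/4 (J(z) = z*(-¼) + 0 = -z/4 + 0 = -z/4)
t(a) = 5/4 (t(a) = -¼*(-5) = 5/4)
(-39 + t(7))² = (-39 + 5/4)² = (-151/4)² = 22801/16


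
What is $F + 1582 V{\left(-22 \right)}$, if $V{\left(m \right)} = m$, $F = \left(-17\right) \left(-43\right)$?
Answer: $-34073$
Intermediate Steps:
$F = 731$
$F + 1582 V{\left(-22 \right)} = 731 + 1582 \left(-22\right) = 731 - 34804 = -34073$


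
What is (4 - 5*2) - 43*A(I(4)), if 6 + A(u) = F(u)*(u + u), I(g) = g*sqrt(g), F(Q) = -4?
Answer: 3004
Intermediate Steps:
I(g) = g**(3/2)
A(u) = -6 - 8*u (A(u) = -6 - 4*(u + u) = -6 - 8*u)
(4 - 5*2) - 43*A(I(4)) = (4 - 5*2) - 43*(-6 - 8*4**(3/2)) = (4 - 10) - 43*(-6 - 8*8) = -6 - 43*(-6 - 64) = -6 - 43*(-70) = -6 + 3010 = 3004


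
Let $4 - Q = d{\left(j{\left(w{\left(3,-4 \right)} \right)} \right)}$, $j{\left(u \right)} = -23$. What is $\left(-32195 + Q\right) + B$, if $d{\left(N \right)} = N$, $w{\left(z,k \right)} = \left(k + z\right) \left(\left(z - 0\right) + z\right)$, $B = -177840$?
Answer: $-210008$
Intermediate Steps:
$w{\left(z,k \right)} = 2 z \left(k + z\right)$ ($w{\left(z,k \right)} = \left(k + z\right) \left(\left(z + 0\right) + z\right) = \left(k + z\right) \left(z + z\right) = \left(k + z\right) 2 z = 2 z \left(k + z\right)$)
$Q = 27$ ($Q = 4 - -23 = 4 + 23 = 27$)
$\left(-32195 + Q\right) + B = \left(-32195 + 27\right) - 177840 = -32168 - 177840 = -210008$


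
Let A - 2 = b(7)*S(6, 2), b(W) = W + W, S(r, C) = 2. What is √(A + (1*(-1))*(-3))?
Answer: √33 ≈ 5.7446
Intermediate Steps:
b(W) = 2*W
A = 30 (A = 2 + (2*7)*2 = 2 + 14*2 = 2 + 28 = 30)
√(A + (1*(-1))*(-3)) = √(30 + (1*(-1))*(-3)) = √(30 - 1*(-3)) = √(30 + 3) = √33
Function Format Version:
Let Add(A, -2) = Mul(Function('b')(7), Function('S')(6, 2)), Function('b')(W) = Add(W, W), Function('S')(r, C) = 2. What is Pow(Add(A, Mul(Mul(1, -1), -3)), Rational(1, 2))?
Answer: Pow(33, Rational(1, 2)) ≈ 5.7446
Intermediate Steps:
Function('b')(W) = Mul(2, W)
A = 30 (A = Add(2, Mul(Mul(2, 7), 2)) = Add(2, Mul(14, 2)) = Add(2, 28) = 30)
Pow(Add(A, Mul(Mul(1, -1), -3)), Rational(1, 2)) = Pow(Add(30, Mul(Mul(1, -1), -3)), Rational(1, 2)) = Pow(Add(30, Mul(-1, -3)), Rational(1, 2)) = Pow(Add(30, 3), Rational(1, 2)) = Pow(33, Rational(1, 2))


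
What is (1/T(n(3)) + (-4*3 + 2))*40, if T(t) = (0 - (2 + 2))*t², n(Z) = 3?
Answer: -3610/9 ≈ -401.11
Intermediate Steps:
T(t) = -4*t² (T(t) = (0 - 1*4)*t² = (0 - 4)*t² = -4*t²)
(1/T(n(3)) + (-4*3 + 2))*40 = (1/(-4*3²) + (-4*3 + 2))*40 = (1/(-4*9) + (-12 + 2))*40 = (1/(-36) - 10)*40 = (-1/36 - 10)*40 = -361/36*40 = -3610/9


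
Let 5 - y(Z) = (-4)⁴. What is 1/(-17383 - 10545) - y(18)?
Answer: 7009927/27928 ≈ 251.00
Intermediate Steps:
y(Z) = -251 (y(Z) = 5 - 1*(-4)⁴ = 5 - 1*256 = 5 - 256 = -251)
1/(-17383 - 10545) - y(18) = 1/(-17383 - 10545) - 1*(-251) = 1/(-27928) + 251 = -1/27928 + 251 = 7009927/27928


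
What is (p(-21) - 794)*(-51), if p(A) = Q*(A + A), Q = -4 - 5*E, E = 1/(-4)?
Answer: 69207/2 ≈ 34604.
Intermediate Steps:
E = -¼ ≈ -0.25000
Q = -11/4 (Q = -4 - 5*(-¼) = -4 + 5/4 = -11/4 ≈ -2.7500)
p(A) = -11*A/2 (p(A) = -11*(A + A)/4 = -11*A/2)
(p(-21) - 794)*(-51) = (-11/2*(-21) - 794)*(-51) = (231/2 - 794)*(-51) = -1357/2*(-51) = 69207/2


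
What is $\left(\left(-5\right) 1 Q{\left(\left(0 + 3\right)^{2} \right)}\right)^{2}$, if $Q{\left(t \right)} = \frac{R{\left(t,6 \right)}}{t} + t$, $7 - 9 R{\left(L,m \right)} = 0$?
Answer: $\frac{13542400}{6561} \approx 2064.1$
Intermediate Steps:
$R{\left(L,m \right)} = \frac{7}{9}$ ($R{\left(L,m \right)} = \frac{7}{9} - 0 = \frac{7}{9} + 0 = \frac{7}{9}$)
$Q{\left(t \right)} = t + \frac{7}{9 t}$ ($Q{\left(t \right)} = \frac{7}{9 t} + t = t + \frac{7}{9 t}$)
$\left(\left(-5\right) 1 Q{\left(\left(0 + 3\right)^{2} \right)}\right)^{2} = \left(\left(-5\right) 1 \left(\left(0 + 3\right)^{2} + \frac{7}{9 \left(0 + 3\right)^{2}}\right)\right)^{2} = \left(- 5 \left(3^{2} + \frac{7}{9 \cdot 3^{2}}\right)\right)^{2} = \left(- 5 \left(9 + \frac{7}{9 \cdot 9}\right)\right)^{2} = \left(- 5 \left(9 + \frac{7}{9} \cdot \frac{1}{9}\right)\right)^{2} = \left(- 5 \left(9 + \frac{7}{81}\right)\right)^{2} = \left(\left(-5\right) \frac{736}{81}\right)^{2} = \left(- \frac{3680}{81}\right)^{2} = \frac{13542400}{6561}$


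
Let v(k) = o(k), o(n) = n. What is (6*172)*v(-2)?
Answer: -2064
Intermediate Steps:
v(k) = k
(6*172)*v(-2) = (6*172)*(-2) = 1032*(-2) = -2064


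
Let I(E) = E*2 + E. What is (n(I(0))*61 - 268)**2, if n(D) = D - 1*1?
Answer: 108241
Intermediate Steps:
I(E) = 3*E (I(E) = 2*E + E = 3*E)
n(D) = -1 + D (n(D) = D - 1 = -1 + D)
(n(I(0))*61 - 268)**2 = ((-1 + 3*0)*61 - 268)**2 = ((-1 + 0)*61 - 268)**2 = (-1*61 - 268)**2 = (-61 - 268)**2 = (-329)**2 = 108241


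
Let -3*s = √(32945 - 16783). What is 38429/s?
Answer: -115287*√16162/16162 ≈ -906.84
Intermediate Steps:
s = -√16162/3 (s = -√(32945 - 16783)/3 = -√16162/3 ≈ -42.377)
38429/s = 38429/((-√16162/3)) = 38429*(-3*√16162/16162) = -115287*√16162/16162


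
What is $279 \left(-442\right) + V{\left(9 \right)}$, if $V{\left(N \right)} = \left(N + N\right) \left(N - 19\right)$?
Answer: $-123498$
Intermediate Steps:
$V{\left(N \right)} = 2 N \left(-19 + N\right)$
$279 \left(-442\right) + V{\left(9 \right)} = 279 \left(-442\right) + 2 \cdot 9 \left(-19 + 9\right) = -123318 + 2 \cdot 9 \left(-10\right) = -123318 - 180 = -123498$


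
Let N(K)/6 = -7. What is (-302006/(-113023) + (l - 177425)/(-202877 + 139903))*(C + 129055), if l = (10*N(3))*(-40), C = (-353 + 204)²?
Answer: 75981295627636/96182573 ≈ 7.8997e+5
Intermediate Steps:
N(K) = -42 (N(K) = 6*(-7) = -42)
C = 22201 (C = (-149)² = 22201)
l = 16800 (l = (10*(-42))*(-40) = -420*(-40) = 16800)
(-302006/(-113023) + (l - 177425)/(-202877 + 139903))*(C + 129055) = (-302006/(-113023) + (16800 - 177425)/(-202877 + 139903))*(22201 + 129055) = (-302006*(-1/113023) - 160625/(-62974))*151256 = (302006/113023 - 160625*(-1/62974))*151256 = (302006/113023 + 160625/62974)*151256 = (37172845219/7117510402)*151256 = 75981295627636/96182573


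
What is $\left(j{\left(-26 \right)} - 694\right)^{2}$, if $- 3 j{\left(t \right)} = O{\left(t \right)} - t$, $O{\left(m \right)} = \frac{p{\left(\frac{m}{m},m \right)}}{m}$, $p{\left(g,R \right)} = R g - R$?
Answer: $\frac{4443664}{9} \approx 4.9374 \cdot 10^{5}$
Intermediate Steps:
$p{\left(g,R \right)} = - R + R g$
$O{\left(m \right)} = 0$ ($O{\left(m \right)} = \frac{m \left(-1 + \frac{m}{m}\right)}{m} = \frac{m \left(-1 + 1\right)}{m} = \frac{m 0}{m} = \frac{0}{m} = 0$)
$j{\left(t \right)} = \frac{t}{3}$ ($j{\left(t \right)} = - \frac{0 - t}{3} = - \frac{\left(-1\right) t}{3} = \frac{t}{3}$)
$\left(j{\left(-26 \right)} - 694\right)^{2} = \left(\frac{1}{3} \left(-26\right) - 694\right)^{2} = \left(- \frac{26}{3} - 694\right)^{2} = \left(- \frac{2108}{3}\right)^{2} = \frac{4443664}{9}$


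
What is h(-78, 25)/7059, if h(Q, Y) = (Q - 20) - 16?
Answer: -38/2353 ≈ -0.016150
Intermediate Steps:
h(Q, Y) = -36 + Q (h(Q, Y) = (-20 + Q) - 16 = -36 + Q)
h(-78, 25)/7059 = (-36 - 78)/7059 = -114*1/7059 = -38/2353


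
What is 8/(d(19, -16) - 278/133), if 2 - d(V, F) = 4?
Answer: -133/68 ≈ -1.9559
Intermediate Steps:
d(V, F) = -2 (d(V, F) = 2 - 1*4 = 2 - 4 = -2)
8/(d(19, -16) - 278/133) = 8/(-2 - 278/133) = 8/(-544/133) = 8*(-133/544) = -133/68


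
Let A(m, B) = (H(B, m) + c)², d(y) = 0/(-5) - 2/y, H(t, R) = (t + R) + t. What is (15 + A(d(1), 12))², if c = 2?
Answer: 349281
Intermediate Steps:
H(t, R) = R + 2*t (H(t, R) = (R + t) + t = R + 2*t)
d(y) = -2/y (d(y) = 0*(-⅕) - 2/y = 0 - 2/y = -2/y)
A(m, B) = (2 + m + 2*B)² (A(m, B) = ((m + 2*B) + 2)² = (2 + m + 2*B)²)
(15 + A(d(1), 12))² = (15 + (2 - 2/1 + 2*12)²)² = (15 + (2 - 2*1 + 24)²)² = (15 + (2 - 2 + 24)²)² = (15 + 24²)² = (15 + 576)² = 591² = 349281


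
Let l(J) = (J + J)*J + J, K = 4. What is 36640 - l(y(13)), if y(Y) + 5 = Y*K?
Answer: 32175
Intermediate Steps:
y(Y) = -5 + 4*Y (y(Y) = -5 + Y*4 = -5 + 4*Y)
l(J) = J + 2*J**2 (l(J) = (2*J)*J + J = 2*J**2 + J = J + 2*J**2)
36640 - l(y(13)) = 36640 - (-5 + 4*13)*(1 + 2*(-5 + 4*13)) = 36640 - (-5 + 52)*(1 + 2*(-5 + 52)) = 36640 - 47*(1 + 2*47) = 36640 - 47*(1 + 94) = 36640 - 47*95 = 36640 - 1*4465 = 36640 - 4465 = 32175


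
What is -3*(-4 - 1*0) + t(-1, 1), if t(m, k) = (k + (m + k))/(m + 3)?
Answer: 25/2 ≈ 12.500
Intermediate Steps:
t(m, k) = (m + 2*k)/(3 + m) (t(m, k) = (k + (k + m))/(3 + m) = (m + 2*k)/(3 + m))
-3*(-4 - 1*0) + t(-1, 1) = -3*(-4 - 1*0) + (-1 + 2*1)/(3 - 1) = -3*(-4 + 0) + (-1 + 2)/2 = -3*(-4) + (½)*1 = 12 + ½ = 25/2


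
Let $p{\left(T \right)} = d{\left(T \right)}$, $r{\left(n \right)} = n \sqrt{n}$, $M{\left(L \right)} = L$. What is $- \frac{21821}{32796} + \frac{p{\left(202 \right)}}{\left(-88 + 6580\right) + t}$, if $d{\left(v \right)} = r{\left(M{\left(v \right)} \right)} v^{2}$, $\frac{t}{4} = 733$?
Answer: $- \frac{21821}{32796} + \frac{1030301 \sqrt{202}}{1178} \approx 12430.0$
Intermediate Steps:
$t = 2932$ ($t = 4 \cdot 733 = 2932$)
$r{\left(n \right)} = n^{\frac{3}{2}}$
$d{\left(v \right)} = v^{\frac{7}{2}}$ ($d{\left(v \right)} = v^{\frac{3}{2}} v^{2} = v^{\frac{7}{2}}$)
$p{\left(T \right)} = T^{\frac{7}{2}}$
$- \frac{21821}{32796} + \frac{p{\left(202 \right)}}{\left(-88 + 6580\right) + t} = - \frac{21821}{32796} + \frac{202^{\frac{7}{2}}}{\left(-88 + 6580\right) + 2932} = \left(-21821\right) \frac{1}{32796} + \frac{8242408 \sqrt{202}}{6492 + 2932} = - \frac{21821}{32796} + \frac{8242408 \sqrt{202}}{9424} = - \frac{21821}{32796} + 8242408 \sqrt{202} \cdot \frac{1}{9424} = - \frac{21821}{32796} + \frac{1030301 \sqrt{202}}{1178}$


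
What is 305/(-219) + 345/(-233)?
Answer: -146620/51027 ≈ -2.8734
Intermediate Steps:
305/(-219) + 345/(-233) = 305*(-1/219) + 345*(-1/233) = -305/219 - 345/233 = -146620/51027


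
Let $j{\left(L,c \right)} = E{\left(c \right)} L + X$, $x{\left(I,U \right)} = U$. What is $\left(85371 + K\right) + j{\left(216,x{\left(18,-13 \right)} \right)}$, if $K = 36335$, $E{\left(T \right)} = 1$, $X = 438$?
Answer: $122360$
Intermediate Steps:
$j{\left(L,c \right)} = 438 + L$ ($j{\left(L,c \right)} = 1 L + 438 = L + 438 = 438 + L$)
$\left(85371 + K\right) + j{\left(216,x{\left(18,-13 \right)} \right)} = \left(85371 + 36335\right) + \left(438 + 216\right) = 121706 + 654 = 122360$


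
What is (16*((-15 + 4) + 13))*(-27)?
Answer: -864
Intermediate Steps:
(16*((-15 + 4) + 13))*(-27) = (16*(-11 + 13))*(-27) = (16*2)*(-27) = 32*(-27) = -864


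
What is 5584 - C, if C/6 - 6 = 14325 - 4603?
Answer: -52784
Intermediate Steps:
C = 58368 (C = 36 + 6*(14325 - 4603) = 36 + 6*9722 = 36 + 58332 = 58368)
5584 - C = 5584 - 1*58368 = 5584 - 58368 = -52784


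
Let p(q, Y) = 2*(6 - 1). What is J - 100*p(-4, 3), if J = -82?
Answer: -1082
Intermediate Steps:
p(q, Y) = 10 (p(q, Y) = 2*5 = 10)
J - 100*p(-4, 3) = -82 - 100*10 = -82 - 1000 = -1082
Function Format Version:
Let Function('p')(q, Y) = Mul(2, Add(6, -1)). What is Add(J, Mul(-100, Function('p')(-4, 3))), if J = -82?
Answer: -1082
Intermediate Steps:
Function('p')(q, Y) = 10 (Function('p')(q, Y) = Mul(2, 5) = 10)
Add(J, Mul(-100, Function('p')(-4, 3))) = Add(-82, Mul(-100, 10)) = Add(-82, -1000) = -1082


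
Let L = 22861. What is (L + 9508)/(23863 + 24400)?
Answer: 32369/48263 ≈ 0.67068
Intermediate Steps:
(L + 9508)/(23863 + 24400) = (22861 + 9508)/(23863 + 24400) = 32369/48263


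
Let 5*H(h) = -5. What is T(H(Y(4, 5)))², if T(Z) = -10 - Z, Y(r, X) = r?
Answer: 81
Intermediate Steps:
H(h) = -1 (H(h) = (⅕)*(-5) = -1)
T(H(Y(4, 5)))² = (-10 - 1*(-1))² = (-10 + 1)² = (-9)² = 81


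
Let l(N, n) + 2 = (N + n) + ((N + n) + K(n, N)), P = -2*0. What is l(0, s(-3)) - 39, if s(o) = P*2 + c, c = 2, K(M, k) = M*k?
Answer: -37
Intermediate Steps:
P = 0
s(o) = 2 (s(o) = 0*2 + 2 = 0 + 2 = 2)
l(N, n) = -2 + 2*N + 2*n + N*n (l(N, n) = -2 + ((N + n) + ((N + n) + n*N)) = -2 + ((N + n) + ((N + n) + N*n)) = -2 + ((N + n) + (N + n + N*n)) = -2 + (2*N + 2*n + N*n) = -2 + 2*N + 2*n + N*n)
l(0, s(-3)) - 39 = (-2 + 2*0 + 2*2 + 0*2) - 39 = (-2 + 0 + 4 + 0) - 39 = 2 - 39 = -37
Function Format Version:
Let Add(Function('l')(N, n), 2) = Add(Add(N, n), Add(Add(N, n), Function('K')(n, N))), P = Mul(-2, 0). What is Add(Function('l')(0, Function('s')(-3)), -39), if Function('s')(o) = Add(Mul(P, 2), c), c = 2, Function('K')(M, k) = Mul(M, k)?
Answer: -37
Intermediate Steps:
P = 0
Function('s')(o) = 2 (Function('s')(o) = Add(Mul(0, 2), 2) = Add(0, 2) = 2)
Function('l')(N, n) = Add(-2, Mul(2, N), Mul(2, n), Mul(N, n)) (Function('l')(N, n) = Add(-2, Add(Add(N, n), Add(Add(N, n), Mul(n, N)))) = Add(-2, Add(Add(N, n), Add(Add(N, n), Mul(N, n)))) = Add(-2, Add(Add(N, n), Add(N, n, Mul(N, n)))) = Add(-2, Add(Mul(2, N), Mul(2, n), Mul(N, n))) = Add(-2, Mul(2, N), Mul(2, n), Mul(N, n)))
Add(Function('l')(0, Function('s')(-3)), -39) = Add(Add(-2, Mul(2, 0), Mul(2, 2), Mul(0, 2)), -39) = Add(Add(-2, 0, 4, 0), -39) = Add(2, -39) = -37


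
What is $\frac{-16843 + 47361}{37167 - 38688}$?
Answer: $- \frac{30518}{1521} \approx -20.064$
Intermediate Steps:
$\frac{-16843 + 47361}{37167 - 38688} = \frac{30518}{-1521} = 30518 \left(- \frac{1}{1521}\right) = - \frac{30518}{1521}$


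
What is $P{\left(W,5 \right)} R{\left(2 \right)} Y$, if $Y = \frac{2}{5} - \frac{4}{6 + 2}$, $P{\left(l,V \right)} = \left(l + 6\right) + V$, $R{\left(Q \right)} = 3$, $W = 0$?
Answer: $- \frac{33}{10} \approx -3.3$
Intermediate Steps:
$P{\left(l,V \right)} = 6 + V + l$ ($P{\left(l,V \right)} = \left(6 + l\right) + V = 6 + V + l$)
$Y = - \frac{1}{10}$ ($Y = 2 \cdot \frac{1}{5} - \frac{4}{8} = \frac{2}{5} - \frac{1}{2} = - \frac{1}{10} \approx -0.1$)
$P{\left(W,5 \right)} R{\left(2 \right)} Y = \left(6 + 5 + 0\right) 3 \left(- \frac{1}{10}\right) = 11 \cdot 3 \left(- \frac{1}{10}\right) = 33 \left(- \frac{1}{10}\right) = - \frac{33}{10}$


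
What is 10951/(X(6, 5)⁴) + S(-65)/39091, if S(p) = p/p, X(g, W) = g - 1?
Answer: 428086166/24431875 ≈ 17.522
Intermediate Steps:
X(g, W) = -1 + g
S(p) = 1
10951/(X(6, 5)⁴) + S(-65)/39091 = 10951/((-1 + 6)⁴) + 1/39091 = 10951/(5⁴) + 1*(1/39091) = 10951/625 + 1/39091 = 428086166/24431875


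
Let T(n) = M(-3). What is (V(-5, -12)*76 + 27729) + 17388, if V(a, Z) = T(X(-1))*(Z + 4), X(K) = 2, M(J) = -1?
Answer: 45725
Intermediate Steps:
T(n) = -1
V(a, Z) = -4 - Z (V(a, Z) = -(Z + 4) = -(4 + Z) = -4 - Z)
(V(-5, -12)*76 + 27729) + 17388 = ((-4 - 1*(-12))*76 + 27729) + 17388 = ((-4 + 12)*76 + 27729) + 17388 = (8*76 + 27729) + 17388 = (608 + 27729) + 17388 = 28337 + 17388 = 45725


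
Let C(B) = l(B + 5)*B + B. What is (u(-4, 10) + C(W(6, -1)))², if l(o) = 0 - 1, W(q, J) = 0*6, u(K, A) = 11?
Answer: 121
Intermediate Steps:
W(q, J) = 0
l(o) = -1
C(B) = 0 (C(B) = -B + B = 0)
(u(-4, 10) + C(W(6, -1)))² = (11 + 0)² = 11² = 121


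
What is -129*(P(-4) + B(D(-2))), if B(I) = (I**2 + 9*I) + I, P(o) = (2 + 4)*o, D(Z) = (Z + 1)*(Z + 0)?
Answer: 0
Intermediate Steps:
D(Z) = Z*(1 + Z) (D(Z) = (1 + Z)*Z = Z*(1 + Z))
P(o) = 6*o
B(I) = I**2 + 10*I
-129*(P(-4) + B(D(-2))) = -129*(6*(-4) + (-2*(1 - 2))*(10 - 2*(1 - 2))) = -129*(-24 + (-2*(-1))*(10 - 2*(-1))) = -129*(-24 + 2*(10 + 2)) = -129*(-24 + 2*12) = -129*(-24 + 24) = -129*0 = 0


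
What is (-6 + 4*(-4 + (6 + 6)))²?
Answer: 676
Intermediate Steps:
(-6 + 4*(-4 + (6 + 6)))² = (-6 + 4*(-4 + 12))² = (-6 + 4*8)² = (-6 + 32)² = 26² = 676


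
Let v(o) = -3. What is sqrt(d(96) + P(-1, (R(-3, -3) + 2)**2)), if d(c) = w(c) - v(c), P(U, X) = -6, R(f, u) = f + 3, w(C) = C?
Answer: sqrt(93) ≈ 9.6436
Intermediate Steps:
R(f, u) = 3 + f
d(c) = 3 + c (d(c) = c - 1*(-3) = c + 3 = 3 + c)
sqrt(d(96) + P(-1, (R(-3, -3) + 2)**2)) = sqrt((3 + 96) - 6) = sqrt(99 - 6) = sqrt(93)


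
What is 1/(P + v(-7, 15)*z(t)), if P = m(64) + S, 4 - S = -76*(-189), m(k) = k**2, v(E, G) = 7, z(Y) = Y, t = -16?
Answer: -1/10376 ≈ -9.6376e-5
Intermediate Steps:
S = -14360 (S = 4 - (-76)*(-189) = 4 - 1*14364 = 4 - 14364 = -14360)
P = -10264 (P = 64**2 - 14360 = 4096 - 14360 = -10264)
1/(P + v(-7, 15)*z(t)) = 1/(-10264 + 7*(-16)) = 1/(-10264 - 112) = 1/(-10376) = -1/10376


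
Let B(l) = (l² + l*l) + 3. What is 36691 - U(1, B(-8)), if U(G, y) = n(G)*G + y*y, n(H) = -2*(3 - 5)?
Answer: 19526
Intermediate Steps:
B(l) = 3 + 2*l² (B(l) = (l² + l²) + 3 = 2*l² + 3 = 3 + 2*l²)
n(H) = 4 (n(H) = -2*(-2) = 4)
U(G, y) = y² + 4*G (U(G, y) = 4*G + y*y = 4*G + y² = y² + 4*G)
36691 - U(1, B(-8)) = 36691 - ((3 + 2*(-8)²)² + 4*1) = 36691 - ((3 + 2*64)² + 4) = 36691 - ((3 + 128)² + 4) = 36691 - (131² + 4) = 36691 - (17161 + 4) = 36691 - 1*17165 = 36691 - 17165 = 19526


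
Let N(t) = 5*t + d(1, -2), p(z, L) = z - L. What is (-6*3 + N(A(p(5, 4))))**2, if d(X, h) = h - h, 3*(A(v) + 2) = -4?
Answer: 10816/9 ≈ 1201.8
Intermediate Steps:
A(v) = -10/3 (A(v) = -2 + (1/3)*(-4) = -2 - 4/3 = -10/3)
d(X, h) = 0
N(t) = 5*t (N(t) = 5*t + 0 = 5*t)
(-6*3 + N(A(p(5, 4))))**2 = (-6*3 + 5*(-10/3))**2 = (-18 - 50/3)**2 = (-104/3)**2 = 10816/9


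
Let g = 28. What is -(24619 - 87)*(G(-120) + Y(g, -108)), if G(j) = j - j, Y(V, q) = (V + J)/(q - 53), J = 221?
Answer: 6108468/161 ≈ 37941.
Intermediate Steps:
Y(V, q) = (221 + V)/(-53 + q) (Y(V, q) = (V + 221)/(q - 53) = (221 + V)/(-53 + q))
G(j) = 0
-(24619 - 87)*(G(-120) + Y(g, -108)) = -(24619 - 87)*(0 + (221 + 28)/(-53 - 108)) = -24532*(0 + 249/(-161)) = -24532*(0 - 1/161*249) = -24532*(0 - 249/161) = -24532*(-249)/161 = -1*(-6108468/161) = 6108468/161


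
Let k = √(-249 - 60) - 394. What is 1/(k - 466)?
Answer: -860/739909 - I*√309/739909 ≈ -0.0011623 - 2.3758e-5*I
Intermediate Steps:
k = -394 + I*√309 (k = √(-309) - 394 = I*√309 - 394 = -394 + I*√309 ≈ -394.0 + 17.578*I)
1/(k - 466) = 1/((-394 + I*√309) - 466) = 1/(-860 + I*√309)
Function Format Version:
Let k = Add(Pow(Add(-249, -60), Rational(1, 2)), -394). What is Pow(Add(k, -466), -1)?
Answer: Add(Rational(-860, 739909), Mul(Rational(-1, 739909), I, Pow(309, Rational(1, 2)))) ≈ Add(-0.0011623, Mul(-2.3758e-5, I))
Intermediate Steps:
k = Add(-394, Mul(I, Pow(309, Rational(1, 2)))) (k = Add(Pow(-309, Rational(1, 2)), -394) = Add(Mul(I, Pow(309, Rational(1, 2))), -394) = Add(-394, Mul(I, Pow(309, Rational(1, 2)))) ≈ Add(-394.00, Mul(17.578, I)))
Pow(Add(k, -466), -1) = Pow(Add(Add(-394, Mul(I, Pow(309, Rational(1, 2)))), -466), -1) = Pow(Add(-860, Mul(I, Pow(309, Rational(1, 2)))), -1)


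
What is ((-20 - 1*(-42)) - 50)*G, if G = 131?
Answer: -3668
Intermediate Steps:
((-20 - 1*(-42)) - 50)*G = ((-20 - 1*(-42)) - 50)*131 = ((-20 + 42) - 50)*131 = (22 - 50)*131 = -28*131 = -3668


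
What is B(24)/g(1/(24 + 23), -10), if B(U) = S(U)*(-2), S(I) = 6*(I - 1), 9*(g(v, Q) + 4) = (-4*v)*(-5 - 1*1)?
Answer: 9729/139 ≈ 69.993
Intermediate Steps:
g(v, Q) = -4 + 8*v/3 (g(v, Q) = -4 + ((-4*v)*(-5 - 1*1))/9 = -4 + ((-4*v)*(-5 - 1))/9 = -4 + (-4*v*(-6))/9 = -4 + (24*v)/9 = -4 + 8*v/3)
S(I) = -6 + 6*I (S(I) = 6*(-1 + I) = -6 + 6*I)
B(U) = 12 - 12*U (B(U) = (-6 + 6*U)*(-2) = 12 - 12*U)
B(24)/g(1/(24 + 23), -10) = (12 - 12*24)/(-4 + 8/(3*(24 + 23))) = (12 - 288)/(-4 + (8/3)/47) = -276/(-4 + (8/3)*(1/47)) = -276/(-4 + 8/141) = -276/(-556/141) = -276*(-141/556) = 9729/139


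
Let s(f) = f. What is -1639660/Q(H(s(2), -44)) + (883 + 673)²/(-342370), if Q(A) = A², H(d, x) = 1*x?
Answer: -6432474017/7532140 ≈ -854.00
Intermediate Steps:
H(d, x) = x
-1639660/Q(H(s(2), -44)) + (883 + 673)²/(-342370) = -1639660/((-44)²) + (883 + 673)²/(-342370) = -1639660/1936 + 1556²*(-1/342370) = -1639660*1/1936 + 2421136*(-1/342370) = -37265/44 - 1210568/171185 = -6432474017/7532140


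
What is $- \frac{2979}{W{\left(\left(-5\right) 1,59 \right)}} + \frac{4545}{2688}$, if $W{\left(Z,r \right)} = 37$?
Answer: $- \frac{2613129}{33152} \approx -78.823$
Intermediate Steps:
$- \frac{2979}{W{\left(\left(-5\right) 1,59 \right)}} + \frac{4545}{2688} = - \frac{2979}{37} + \frac{4545}{2688} = \left(-2979\right) \frac{1}{37} + 4545 \cdot \frac{1}{2688} = - \frac{2979}{37} + \frac{1515}{896} = - \frac{2613129}{33152}$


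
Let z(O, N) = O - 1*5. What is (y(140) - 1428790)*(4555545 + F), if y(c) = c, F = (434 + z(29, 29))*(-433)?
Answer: -6224958068150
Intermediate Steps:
z(O, N) = -5 + O (z(O, N) = O - 5 = -5 + O)
F = -198314 (F = (434 + (-5 + 29))*(-433) = (434 + 24)*(-433) = 458*(-433) = -198314)
(y(140) - 1428790)*(4555545 + F) = (140 - 1428790)*(4555545 - 198314) = -1428650*4357231 = -6224958068150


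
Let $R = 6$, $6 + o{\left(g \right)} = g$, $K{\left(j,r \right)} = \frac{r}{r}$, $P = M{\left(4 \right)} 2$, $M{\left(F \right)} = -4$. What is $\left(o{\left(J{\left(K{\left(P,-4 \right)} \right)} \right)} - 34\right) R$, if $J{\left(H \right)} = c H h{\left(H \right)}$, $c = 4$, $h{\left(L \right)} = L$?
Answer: $-216$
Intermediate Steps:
$P = -8$ ($P = \left(-4\right) 2 = -8$)
$K{\left(j,r \right)} = 1$
$J{\left(H \right)} = 4 H^{2}$ ($J{\left(H \right)} = 4 H H = 4 H^{2}$)
$o{\left(g \right)} = -6 + g$
$\left(o{\left(J{\left(K{\left(P,-4 \right)} \right)} \right)} - 34\right) R = \left(\left(-6 + 4 \cdot 1^{2}\right) - 34\right) 6 = \left(\left(-6 + 4 \cdot 1\right) - 34\right) 6 = \left(\left(-6 + 4\right) - 34\right) 6 = \left(-2 - 34\right) 6 = \left(-36\right) 6 = -216$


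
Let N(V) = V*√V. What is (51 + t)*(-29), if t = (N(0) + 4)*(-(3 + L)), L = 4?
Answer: -667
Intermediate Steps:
N(V) = V^(3/2)
t = -28 (t = (0^(3/2) + 4)*(-(3 + 4)) = (0 + 4)*(-1*7) = 4*(-7) = -28)
(51 + t)*(-29) = (51 - 28)*(-29) = 23*(-29) = -667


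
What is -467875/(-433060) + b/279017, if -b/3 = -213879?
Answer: 81682479619/24166220404 ≈ 3.3800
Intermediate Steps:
b = 641637 (b = -3*(-213879) = 641637)
-467875/(-433060) + b/279017 = -467875/(-433060) + 641637/279017 = -467875*(-1/433060) + 641637*(1/279017) = 93575/86612 + 641637/279017 = 81682479619/24166220404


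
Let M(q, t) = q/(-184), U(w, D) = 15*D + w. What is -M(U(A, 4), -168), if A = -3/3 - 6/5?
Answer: 289/920 ≈ 0.31413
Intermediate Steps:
A = -11/5 (A = -3*⅓ - 6*⅕ = -1 - 6/5 = -11/5 ≈ -2.2000)
U(w, D) = w + 15*D
M(q, t) = -q/184 (M(q, t) = q*(-1/184) = -q/184)
-M(U(A, 4), -168) = -(-1)*(-11/5 + 15*4)/184 = -(-1)*(-11/5 + 60)/184 = -(-1)*289/(184*5) = -1*(-289/920) = 289/920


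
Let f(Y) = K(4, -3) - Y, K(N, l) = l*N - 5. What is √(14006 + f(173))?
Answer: 2*√3454 ≈ 117.54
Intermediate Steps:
K(N, l) = -5 + N*l (K(N, l) = N*l - 5 = -5 + N*l)
f(Y) = -17 - Y (f(Y) = (-5 + 4*(-3)) - Y = (-5 - 12) - Y = -17 - Y)
√(14006 + f(173)) = √(14006 + (-17 - 1*173)) = √(14006 + (-17 - 173)) = √(14006 - 190) = √13816 = 2*√3454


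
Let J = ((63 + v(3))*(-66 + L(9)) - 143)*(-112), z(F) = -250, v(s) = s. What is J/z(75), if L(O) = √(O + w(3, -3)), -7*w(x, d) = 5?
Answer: -251944/125 + 528*√406/125 ≈ -1930.4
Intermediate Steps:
w(x, d) = -5/7 (w(x, d) = -⅐*5 = -5/7)
L(O) = √(-5/7 + O) (L(O) = √(O - 5/7) = √(-5/7 + O))
J = 503888 - 1056*√406 (J = ((63 + 3)*(-66 + √(-35 + 49*9)/7) - 143)*(-112) = (66*(-66 + √(-35 + 441)/7) - 143)*(-112) = (66*(-66 + √406/7) - 143)*(-112) = ((-4356 + 66*√406/7) - 143)*(-112) = (-4499 + 66*√406/7)*(-112) = 503888 - 1056*√406 ≈ 4.8261e+5)
J/z(75) = (503888 - 1056*√406)/(-250) = (503888 - 1056*√406)*(-1/250) = -251944/125 + 528*√406/125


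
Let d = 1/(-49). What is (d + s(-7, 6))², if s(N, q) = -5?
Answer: 60516/2401 ≈ 25.204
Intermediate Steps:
d = -1/49 ≈ -0.020408
(d + s(-7, 6))² = (-1/49 - 5)² = (-246/49)² = 60516/2401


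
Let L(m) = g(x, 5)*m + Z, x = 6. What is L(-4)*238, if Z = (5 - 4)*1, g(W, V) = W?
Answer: -5474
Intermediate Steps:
Z = 1 (Z = 1*1 = 1)
L(m) = 1 + 6*m (L(m) = 6*m + 1 = 1 + 6*m)
L(-4)*238 = (1 + 6*(-4))*238 = (1 - 24)*238 = -23*238 = -5474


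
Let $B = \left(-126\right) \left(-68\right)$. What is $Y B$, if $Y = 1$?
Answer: $8568$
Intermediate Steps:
$B = 8568$
$Y B = 1 \cdot 8568 = 8568$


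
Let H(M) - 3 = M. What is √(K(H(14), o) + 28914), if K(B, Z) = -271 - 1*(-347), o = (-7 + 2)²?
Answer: √28990 ≈ 170.26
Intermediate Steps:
o = 25 (o = (-5)² = 25)
H(M) = 3 + M
K(B, Z) = 76 (K(B, Z) = -271 + 347 = 76)
√(K(H(14), o) + 28914) = √(76 + 28914) = √28990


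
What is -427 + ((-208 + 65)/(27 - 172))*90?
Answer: -9809/29 ≈ -338.24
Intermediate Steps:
-427 + ((-208 + 65)/(27 - 172))*90 = -427 - 143/(-145)*90 = -427 - 143*(-1/145)*90 = -427 + (143/145)*90 = -427 + 2574/29 = -9809/29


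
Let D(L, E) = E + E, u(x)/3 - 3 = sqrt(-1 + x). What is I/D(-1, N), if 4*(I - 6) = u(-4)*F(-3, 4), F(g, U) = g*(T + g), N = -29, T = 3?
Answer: -3/29 ≈ -0.10345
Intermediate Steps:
u(x) = 9 + 3*sqrt(-1 + x)
F(g, U) = g*(3 + g)
D(L, E) = 2*E
I = 6 (I = 6 + ((9 + 3*sqrt(-1 - 4))*(-3*(3 - 3)))/4 = 6 + ((9 + 3*sqrt(-5))*(-3*0))/4 = 6 + ((9 + 3*(I*sqrt(5)))*0)/4 = 6 + ((9 + 3*I*sqrt(5))*0)/4 = 6 + (1/4)*0 = 6 + 0 = 6)
I/D(-1, N) = 6/((2*(-29))) = 6/(-58) = 6*(-1/58) = -3/29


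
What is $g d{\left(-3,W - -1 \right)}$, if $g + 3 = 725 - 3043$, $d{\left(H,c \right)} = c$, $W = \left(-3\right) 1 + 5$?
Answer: $-6963$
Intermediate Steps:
$W = 2$ ($W = -3 + 5 = 2$)
$g = -2321$ ($g = -3 + \left(725 - 3043\right) = -3 - 2318 = -2321$)
$g d{\left(-3,W - -1 \right)} = - 2321 \left(2 - -1\right) = - 2321 \left(2 + 1\right) = \left(-2321\right) 3 = -6963$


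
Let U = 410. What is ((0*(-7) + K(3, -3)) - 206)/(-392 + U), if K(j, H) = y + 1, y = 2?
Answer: -203/18 ≈ -11.278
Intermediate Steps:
K(j, H) = 3 (K(j, H) = 2 + 1 = 3)
((0*(-7) + K(3, -3)) - 206)/(-392 + U) = ((0*(-7) + 3) - 206)/(-392 + 410) = ((0 + 3) - 206)/18 = (3 - 206)*(1/18) = -203*1/18 = -203/18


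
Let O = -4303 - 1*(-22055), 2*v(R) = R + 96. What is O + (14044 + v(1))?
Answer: 63689/2 ≈ 31845.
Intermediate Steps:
v(R) = 48 + R/2 (v(R) = (R + 96)/2 = (96 + R)/2 = 48 + R/2)
O = 17752 (O = -4303 + 22055 = 17752)
O + (14044 + v(1)) = 17752 + (14044 + (48 + (½)*1)) = 17752 + (14044 + (48 + ½)) = 17752 + (14044 + 97/2) = 17752 + 28185/2 = 63689/2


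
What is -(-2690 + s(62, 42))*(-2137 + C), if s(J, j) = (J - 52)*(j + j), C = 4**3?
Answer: -3835050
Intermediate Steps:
C = 64
s(J, j) = 2*j*(-52 + J) (s(J, j) = (-52 + J)*(2*j) = 2*j*(-52 + J))
-(-2690 + s(62, 42))*(-2137 + C) = -(-2690 + 2*42*(-52 + 62))*(-2137 + 64) = -(-2690 + 2*42*10)*(-2073) = -(-2690 + 840)*(-2073) = -(-1850)*(-2073) = -1*3835050 = -3835050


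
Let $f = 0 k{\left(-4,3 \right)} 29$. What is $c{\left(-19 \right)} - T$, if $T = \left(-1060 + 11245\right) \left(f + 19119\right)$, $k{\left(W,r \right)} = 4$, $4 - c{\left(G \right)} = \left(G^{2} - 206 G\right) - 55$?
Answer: $-194731231$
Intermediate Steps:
$c{\left(G \right)} = 59 - G^{2} + 206 G$ ($c{\left(G \right)} = 4 - \left(\left(G^{2} - 206 G\right) - 55\right) = 4 - \left(-55 + G^{2} - 206 G\right) = 4 + \left(55 - G^{2} + 206 G\right) = 59 - G^{2} + 206 G$)
$f = 0$ ($f = 0 \cdot 4 \cdot 29 = 0 \cdot 29 = 0$)
$T = 194727015$ ($T = \left(-1060 + 11245\right) \left(0 + 19119\right) = 10185 \cdot 19119 = 194727015$)
$c{\left(-19 \right)} - T = \left(59 - \left(-19\right)^{2} + 206 \left(-19\right)\right) - 194727015 = \left(59 - 361 - 3914\right) - 194727015 = -4216 - 194727015 = -194731231$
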